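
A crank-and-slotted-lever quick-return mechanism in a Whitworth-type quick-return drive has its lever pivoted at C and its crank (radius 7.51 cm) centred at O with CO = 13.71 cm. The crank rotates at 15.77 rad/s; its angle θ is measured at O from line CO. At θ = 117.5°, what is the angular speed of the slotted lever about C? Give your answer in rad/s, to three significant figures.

0.936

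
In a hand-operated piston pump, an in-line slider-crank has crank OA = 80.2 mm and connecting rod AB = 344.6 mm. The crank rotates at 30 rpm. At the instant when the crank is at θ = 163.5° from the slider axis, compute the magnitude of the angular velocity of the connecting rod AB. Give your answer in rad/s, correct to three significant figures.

ω = 3.142 rad/s (converted from 30 rpm).
The rod makes angle φ with the slider axis where L sinφ = r sinθ; differentiating, L cosφ·φ̇ = r ω cosθ.
L cosφ = √(L² − r² sin²θ) = 0.34385 m.
|ω_rod| = r ω |cosθ| / √(L² − r² sin²θ) = 0.0802·3.142·0.95882/0.34385 = 0.70258 rad/s.

0.703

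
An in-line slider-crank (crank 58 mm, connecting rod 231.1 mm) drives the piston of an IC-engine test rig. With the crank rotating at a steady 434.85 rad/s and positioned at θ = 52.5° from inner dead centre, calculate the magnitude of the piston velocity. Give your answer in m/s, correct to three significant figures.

23.1

ω = 434.9 rad/s
For an in-line slider-crank, x = r cosθ + √(L² − r² sin²θ), so v = −rω sinθ·[1 + r cosθ/√(L² − r² sin²θ)].
With r = 0.058 m, L = 0.2311 m, θ = 52.5°: √(L² − r² sin²θ) = 0.22647 m.
v = −0.058·434.9·0.79335·[1 + 0.058·0.60876/0.22647] = -23.129 m/s.
|v| = 23.129 m/s.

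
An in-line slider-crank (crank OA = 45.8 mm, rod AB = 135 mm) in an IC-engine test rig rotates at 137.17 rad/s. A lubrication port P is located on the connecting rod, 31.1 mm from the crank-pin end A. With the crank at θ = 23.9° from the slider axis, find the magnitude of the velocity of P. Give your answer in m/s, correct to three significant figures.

5.19

ω = 137.2 rad/s.  Crank-pin speed |V_A| = rω = 6.2824 m/s, perpendicular to OA.
Rod angle: sinφ = −(r/L) sinθ ⇒ φ = -7.900°; ω_rod = −rω cosθ/√(L²−r²sin²θ) = -42.954 rad/s.
V_P = V_A + ω_rod × AP, with AP = 0.0311 m along the rod.
Components: V_Px = −rω sinθ − a·ω_rod·sinφ = -2.7289 m/s;  V_Py = rω cosθ + a·ω_rod·cosφ = +4.4205 m/s.
|V_P| = √(V_Px² + V_Py²) = 5.195 m/s.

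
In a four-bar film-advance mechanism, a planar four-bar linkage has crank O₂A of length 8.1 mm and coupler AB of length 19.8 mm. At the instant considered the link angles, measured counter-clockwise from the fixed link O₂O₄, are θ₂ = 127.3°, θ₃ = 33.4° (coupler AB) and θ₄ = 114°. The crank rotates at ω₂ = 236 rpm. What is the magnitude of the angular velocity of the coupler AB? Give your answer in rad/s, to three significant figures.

2.36

ω₂ = 24.71 rad/s (from 236 rpm).
Differentiating the loop-closure r₂e^{iθ₂}+r₃e^{iθ₃}=r₁+r₄e^{iθ₄} gives r₂ω₂e^{iθ₂}+r₃ω₃e^{iθ₃}=r₄ω₄e^{iθ₄}.
Eliminating the other unknown: ω₃ = r₂ω₂ sin(θ₄−θ₂) / [r₃ sin(θ₃−θ₄)].
Numerator sine = -0.23005; denominator sine = -0.98657.
Result = 0.0081·24.71·(-0.23005) / (0.0198·(-0.98657)) = +2.3575 rad/s; magnitude 2.3575 rad/s.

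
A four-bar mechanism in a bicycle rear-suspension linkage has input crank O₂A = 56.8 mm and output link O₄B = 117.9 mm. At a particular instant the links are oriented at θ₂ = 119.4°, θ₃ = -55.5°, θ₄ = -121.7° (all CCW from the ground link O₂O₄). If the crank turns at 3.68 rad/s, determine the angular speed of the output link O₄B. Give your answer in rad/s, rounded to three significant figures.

ω₂ = 3.68 rad/s
Differentiating the loop-closure r₂e^{iθ₂}+r₃e^{iθ₃}=r₁+r₄e^{iθ₄} gives r₂ω₂e^{iθ₂}+r₃ω₃e^{iθ₃}=r₄ω₄e^{iθ₄}.
Eliminating the other unknown: ω₄ = r₂ω₂ sin(θ₂−θ₃) / [r₄ sin(θ₄−θ₃)].
Numerator sine = +0.08889; denominator sine = -0.91496.
Result = 0.0568·3.68·(+0.08889) / (0.1179·(-0.91496)) = -0.17225 rad/s; magnitude 0.17225 rad/s.

0.172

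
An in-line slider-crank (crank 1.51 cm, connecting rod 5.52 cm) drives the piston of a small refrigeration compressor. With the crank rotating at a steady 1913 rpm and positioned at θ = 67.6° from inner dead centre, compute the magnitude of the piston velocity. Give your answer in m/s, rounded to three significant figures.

3.10

ω = 2π·1913/60 = 200.3 rad/s
For an in-line slider-crank, x = r cosθ + √(L² − r² sin²θ), so v = −rω sinθ·[1 + r cosθ/√(L² − r² sin²θ)].
With r = 0.0151 m, L = 0.0552 m, θ = 67.6°: √(L² − r² sin²θ) = 0.053405 m.
v = −0.0151·200.3·0.92455·[1 + 0.0151·0.38107/0.053405] = -3.0981 m/s.
|v| = 3.0981 m/s.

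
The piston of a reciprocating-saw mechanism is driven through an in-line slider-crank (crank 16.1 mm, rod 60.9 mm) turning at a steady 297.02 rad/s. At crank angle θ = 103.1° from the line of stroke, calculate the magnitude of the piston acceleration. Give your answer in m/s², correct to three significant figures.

669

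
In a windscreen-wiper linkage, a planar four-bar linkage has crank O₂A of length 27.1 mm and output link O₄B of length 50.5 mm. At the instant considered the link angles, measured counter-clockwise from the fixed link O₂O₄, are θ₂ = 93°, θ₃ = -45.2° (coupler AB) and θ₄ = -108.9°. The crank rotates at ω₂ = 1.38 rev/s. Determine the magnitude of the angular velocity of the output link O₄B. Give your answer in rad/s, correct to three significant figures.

3.46

ω₂ = 8.671 rad/s (from 1.38 rev/s).
Differentiating the loop-closure r₂e^{iθ₂}+r₃e^{iθ₃}=r₁+r₄e^{iθ₄} gives r₂ω₂e^{iθ₂}+r₃ω₃e^{iθ₃}=r₄ω₄e^{iθ₄}.
Eliminating the other unknown: ω₄ = r₂ω₂ sin(θ₂−θ₃) / [r₄ sin(θ₄−θ₃)].
Numerator sine = +0.66653; denominator sine = -0.89649.
Result = 0.0271·8.671·(+0.66653) / (0.0505·(-0.89649)) = -3.4595 rad/s; magnitude 3.4595 rad/s.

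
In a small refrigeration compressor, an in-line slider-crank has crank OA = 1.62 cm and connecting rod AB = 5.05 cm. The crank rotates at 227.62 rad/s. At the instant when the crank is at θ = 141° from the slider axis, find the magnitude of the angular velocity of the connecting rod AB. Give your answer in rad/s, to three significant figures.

57.9

ω = 227.6 rad/s
The rod makes angle φ with the slider axis where L sinφ = r sinθ; differentiating, L cosφ·φ̇ = r ω cosθ.
L cosφ = √(L² − r² sin²θ) = 0.04946 m.
|ω_rod| = r ω |cosθ| / √(L² − r² sin²θ) = 0.0162·227.6·0.77715/0.04946 = 57.939 rad/s.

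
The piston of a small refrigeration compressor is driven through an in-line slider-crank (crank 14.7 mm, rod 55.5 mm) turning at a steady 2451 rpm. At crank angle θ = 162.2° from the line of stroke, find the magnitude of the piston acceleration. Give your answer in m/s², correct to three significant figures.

711

ω = 2π·2451/60 = 256.7 rad/s
x(θ) = r cosθ + √(L² − r² sin²θ); with ω constant, a = ω²·d²x/dθ².
d²x/dθ² = −r cosθ − r²(cos2θ)/√u − r⁴ sin²2θ/(4u^{3/2}),  u = L² − r² sin²θ = 0.00306006 m².
Substituting r = 0.0147 m, L = 0.0555 m, θ = 162.2°: d²x/dθ² = +0.010797 m.
a = ω²·d²x/dθ² = (256.7)²·(+0.010797) = +711.27 m/s²;  |a| = 711.27 m/s².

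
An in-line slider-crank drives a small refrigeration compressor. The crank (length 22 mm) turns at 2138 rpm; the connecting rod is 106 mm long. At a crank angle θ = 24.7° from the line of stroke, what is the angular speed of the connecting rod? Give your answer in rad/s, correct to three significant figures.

ω = 223.9 rad/s (converted from 2138 rpm).
The rod makes angle φ with the slider axis where L sinφ = r sinθ; differentiating, L cosφ·φ̇ = r ω cosθ.
L cosφ = √(L² − r² sin²θ) = 0.1056 m.
|ω_rod| = r ω |cosθ| / √(L² − r² sin²θ) = 0.022·223.9·0.90851/0.1056 = 42.376 rad/s.

42.4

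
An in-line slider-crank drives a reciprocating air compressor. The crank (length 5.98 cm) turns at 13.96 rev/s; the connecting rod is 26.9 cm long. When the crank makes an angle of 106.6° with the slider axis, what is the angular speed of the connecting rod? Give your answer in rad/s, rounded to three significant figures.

ω = 87.71 rad/s (converted from 13.96 rev/s).
The rod makes angle φ with the slider axis where L sinφ = r sinθ; differentiating, L cosφ·φ̇ = r ω cosθ.
L cosφ = √(L² − r² sin²θ) = 0.26282 m.
|ω_rod| = r ω |cosθ| / √(L² − r² sin²θ) = 0.0598·87.71·0.28569/0.26282 = 5.7015 rad/s.

5.70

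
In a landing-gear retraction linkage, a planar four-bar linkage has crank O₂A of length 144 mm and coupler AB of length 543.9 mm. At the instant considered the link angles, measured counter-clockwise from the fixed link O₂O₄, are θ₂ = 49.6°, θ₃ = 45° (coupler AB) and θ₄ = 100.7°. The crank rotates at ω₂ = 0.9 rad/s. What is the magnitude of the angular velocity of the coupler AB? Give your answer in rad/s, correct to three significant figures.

ω₂ = 0.9 rad/s
Differentiating the loop-closure r₂e^{iθ₂}+r₃e^{iθ₃}=r₁+r₄e^{iθ₄} gives r₂ω₂e^{iθ₂}+r₃ω₃e^{iθ₃}=r₄ω₄e^{iθ₄}.
Eliminating the other unknown: ω₃ = r₂ω₂ sin(θ₄−θ₂) / [r₃ sin(θ₃−θ₄)].
Numerator sine = +0.77824; denominator sine = -0.82610.
Result = 0.144·0.9·(+0.77824) / (0.5439·(-0.82610)) = -0.22448 rad/s; magnitude 0.22448 rad/s.

0.224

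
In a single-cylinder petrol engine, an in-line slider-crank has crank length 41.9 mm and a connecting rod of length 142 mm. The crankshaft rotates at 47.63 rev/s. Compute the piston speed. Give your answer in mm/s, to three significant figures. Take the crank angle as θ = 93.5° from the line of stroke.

ω = 2π·47.6 = 299.3 rad/s
For an in-line slider-crank, x = r cosθ + √(L² − r² sin²θ), so v = −rω sinθ·[1 + r cosθ/√(L² − r² sin²θ)].
With r = 0.0419 m, L = 0.142 m, θ = 93.5°: √(L² − r² sin²θ) = 0.1357 m.
v = −0.0419·299.3·0.99813·[1 + 0.0419·-0.06105/0.1357] = -12.28 m/s.
|v| = 12.28 m/s = 12280 mm/s.

12300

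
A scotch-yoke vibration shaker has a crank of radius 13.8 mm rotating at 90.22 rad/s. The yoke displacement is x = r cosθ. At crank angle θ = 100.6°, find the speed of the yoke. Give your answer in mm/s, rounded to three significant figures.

1220

ω = 90.22 rad/s
x = r cosθ ⇒ ẋ = −rω sinθ.
|v| = rω|sinθ| = 0.0138·90.22·|sin 100.6°| = 1.2238 m/s = 1223.8 mm/s.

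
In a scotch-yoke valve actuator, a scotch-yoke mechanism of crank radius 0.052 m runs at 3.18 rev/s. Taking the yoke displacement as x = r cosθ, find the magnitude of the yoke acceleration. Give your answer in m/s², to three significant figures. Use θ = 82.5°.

2.71

ω = 19.98 rad/s (from 3.18 rev/s).
x = r cosθ ⇒ ẍ = −rω² cosθ (ω constant).
|a| = rω²|cosθ| = 0.052·(19.98)²·|cos 82.5°| = 2.7097 m/s².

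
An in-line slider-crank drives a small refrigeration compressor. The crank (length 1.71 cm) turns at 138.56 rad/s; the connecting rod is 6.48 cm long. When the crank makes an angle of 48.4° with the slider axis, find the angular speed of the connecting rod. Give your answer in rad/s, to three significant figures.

24.8

ω = 138.6 rad/s
The rod makes angle φ with the slider axis where L sinφ = r sinθ; differentiating, L cosφ·φ̇ = r ω cosθ.
L cosφ = √(L² − r² sin²θ) = 0.063526 m.
|ω_rod| = r ω |cosθ| / √(L² − r² sin²θ) = 0.0171·138.6·0.66393/0.063526 = 24.763 rad/s.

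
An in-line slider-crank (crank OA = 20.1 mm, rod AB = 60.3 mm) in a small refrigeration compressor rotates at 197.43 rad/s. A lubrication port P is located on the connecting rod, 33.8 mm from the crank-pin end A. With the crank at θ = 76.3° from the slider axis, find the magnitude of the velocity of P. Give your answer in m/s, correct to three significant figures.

ω = 197.4 rad/s.  Crank-pin speed |V_A| = rω = 3.9683 m/s, perpendicular to OA.
Rod angle: sinφ = −(r/L) sinθ ⇒ φ = -18.896°; ω_rod = −rω cosθ/√(L²−r²sin²θ) = -16.474 rad/s.
V_P = V_A + ω_rod × AP, with AP = 0.0338 m along the rod.
Components: V_Px = −rω sinθ − a·ω_rod·sinφ = -4.0358 m/s;  V_Py = rω cosθ + a·ω_rod·cosφ = +0.41304 m/s.
|V_P| = √(V_Px² + V_Py²) = 4.0568 m/s.

4.06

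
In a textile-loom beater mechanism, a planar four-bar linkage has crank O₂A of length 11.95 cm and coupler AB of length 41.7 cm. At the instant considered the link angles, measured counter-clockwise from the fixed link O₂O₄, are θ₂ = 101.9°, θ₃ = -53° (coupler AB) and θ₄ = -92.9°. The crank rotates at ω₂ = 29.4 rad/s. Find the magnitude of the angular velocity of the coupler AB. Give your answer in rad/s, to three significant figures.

ω₂ = 29.4 rad/s
Differentiating the loop-closure r₂e^{iθ₂}+r₃e^{iθ₃}=r₁+r₄e^{iθ₄} gives r₂ω₂e^{iθ₂}+r₃ω₃e^{iθ₃}=r₄ω₄e^{iθ₄}.
Eliminating the other unknown: ω₃ = r₂ω₂ sin(θ₄−θ₂) / [r₃ sin(θ₃−θ₄)].
Numerator sine = +0.25545; denominator sine = +0.64145.
Result = 0.1195·29.4·(+0.25545) / (0.417·(+0.64145)) = +3.3552 rad/s; magnitude 3.3552 rad/s.

3.36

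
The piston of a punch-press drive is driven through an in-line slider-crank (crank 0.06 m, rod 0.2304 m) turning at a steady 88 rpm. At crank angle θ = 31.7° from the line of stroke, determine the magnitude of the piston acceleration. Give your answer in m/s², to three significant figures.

ω = 2π·88/60 = 9.215 rad/s
x(θ) = r cosθ + √(L² − r² sin²θ); with ω constant, a = ω²·d²x/dθ².
d²x/dθ² = −r cosθ − r²(cos2θ)/√u − r⁴ sin²2θ/(4u^{3/2}),  u = L² − r² sin²θ = 0.0520901 m².
Substituting r = 0.06 m, L = 0.2304 m, θ = 31.7°: d²x/dθ² = -0.058329 m.
a = ω²·d²x/dθ² = (9.215)²·(-0.058329) = -4.9535 m/s²;  |a| = 4.9535 m/s².

4.95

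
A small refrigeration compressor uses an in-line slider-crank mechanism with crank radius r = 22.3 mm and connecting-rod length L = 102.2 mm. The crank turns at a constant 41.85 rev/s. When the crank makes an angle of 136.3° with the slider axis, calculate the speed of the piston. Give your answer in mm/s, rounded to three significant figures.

3400

ω = 2π·41.9 = 263 rad/s
For an in-line slider-crank, x = r cosθ + √(L² − r² sin²θ), so v = −rω sinθ·[1 + r cosθ/√(L² − r² sin²θ)].
With r = 0.0223 m, L = 0.1022 m, θ = 136.3°: √(L² − r² sin²θ) = 0.10103 m.
v = −0.0223·263·0.69088·[1 + 0.0223·-0.72297/0.10103] = -3.4047 m/s.
|v| = 3.4047 m/s = 3404.7 mm/s.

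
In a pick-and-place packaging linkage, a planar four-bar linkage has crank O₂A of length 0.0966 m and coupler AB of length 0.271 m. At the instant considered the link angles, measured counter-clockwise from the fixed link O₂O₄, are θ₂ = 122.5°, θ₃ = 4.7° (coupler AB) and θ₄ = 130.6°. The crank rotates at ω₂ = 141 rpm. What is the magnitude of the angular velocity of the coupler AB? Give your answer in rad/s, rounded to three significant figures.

0.916

ω₂ = 14.77 rad/s (from 141 rpm).
Differentiating the loop-closure r₂e^{iθ₂}+r₃e^{iθ₃}=r₁+r₄e^{iθ₄} gives r₂ω₂e^{iθ₂}+r₃ω₃e^{iθ₃}=r₄ω₄e^{iθ₄}.
Eliminating the other unknown: ω₃ = r₂ω₂ sin(θ₄−θ₂) / [r₃ sin(θ₃−θ₄)].
Numerator sine = +0.14090; denominator sine = -0.81004.
Result = 0.0966·14.77·(+0.14090) / (0.271·(-0.81004)) = -0.91551 rad/s; magnitude 0.91551 rad/s.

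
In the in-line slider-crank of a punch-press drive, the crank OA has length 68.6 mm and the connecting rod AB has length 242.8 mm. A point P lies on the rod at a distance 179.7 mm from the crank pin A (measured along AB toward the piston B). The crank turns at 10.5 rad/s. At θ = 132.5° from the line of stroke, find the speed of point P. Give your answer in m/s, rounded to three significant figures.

ω = 10.5 rad/s.  Crank-pin speed |V_A| = rω = 0.7203 m/s, perpendicular to OA.
Rod angle: sinφ = −(r/L) sinθ ⇒ φ = -12.023°; ω_rod = −rω cosθ/√(L²−r²sin²θ) = +2.0492 rad/s.
V_P = V_A + ω_rod × AP, with AP = 0.1797 m along the rod.
Components: V_Px = −rω sinθ − a·ω_rod·sinφ = -0.45435 m/s;  V_Py = rω cosθ + a·ω_rod·cosφ = -0.12647 m/s.
|V_P| = √(V_Px² + V_Py²) = 0.47163 m/s.

0.472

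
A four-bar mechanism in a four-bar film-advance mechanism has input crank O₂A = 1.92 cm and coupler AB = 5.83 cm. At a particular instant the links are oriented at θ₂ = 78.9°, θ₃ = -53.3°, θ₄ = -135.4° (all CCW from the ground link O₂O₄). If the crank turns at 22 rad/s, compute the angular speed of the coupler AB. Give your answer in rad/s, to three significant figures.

4.12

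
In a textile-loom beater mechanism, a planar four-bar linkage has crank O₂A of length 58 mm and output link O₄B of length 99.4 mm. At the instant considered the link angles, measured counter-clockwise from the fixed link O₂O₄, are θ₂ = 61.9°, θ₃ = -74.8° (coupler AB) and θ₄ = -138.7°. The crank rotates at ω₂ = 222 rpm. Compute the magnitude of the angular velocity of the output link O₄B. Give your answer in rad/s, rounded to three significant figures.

ω₂ = 23.25 rad/s (from 222 rpm).
Differentiating the loop-closure r₂e^{iθ₂}+r₃e^{iθ₃}=r₁+r₄e^{iθ₄} gives r₂ω₂e^{iθ₂}+r₃ω₃e^{iθ₃}=r₄ω₄e^{iθ₄}.
Eliminating the other unknown: ω₄ = r₂ω₂ sin(θ₂−θ₃) / [r₄ sin(θ₄−θ₃)].
Numerator sine = +0.68582; denominator sine = -0.89803.
Result = 0.058·23.25·(+0.68582) / (0.0994·(-0.89803)) = -10.36 rad/s; magnitude 10.36 rad/s.

10.4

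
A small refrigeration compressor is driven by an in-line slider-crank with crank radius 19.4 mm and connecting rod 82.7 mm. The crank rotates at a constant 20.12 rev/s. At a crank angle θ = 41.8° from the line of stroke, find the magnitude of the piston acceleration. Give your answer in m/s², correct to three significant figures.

240

ω = 2π·20.1 = 126.4 rad/s
x(θ) = r cosθ + √(L² − r² sin²θ); with ω constant, a = ω²·d²x/dθ².
d²x/dθ² = −r cosθ − r²(cos2θ)/√u − r⁴ sin²2θ/(4u^{3/2}),  u = L² − r² sin²θ = 0.00667209 m².
Substituting r = 0.0194 m, L = 0.0827 m, θ = 41.8°: d²x/dθ² = -0.01504 m.
a = ω²·d²x/dθ² = (126.4)²·(-0.01504) = -240.36 m/s²;  |a| = 240.36 m/s².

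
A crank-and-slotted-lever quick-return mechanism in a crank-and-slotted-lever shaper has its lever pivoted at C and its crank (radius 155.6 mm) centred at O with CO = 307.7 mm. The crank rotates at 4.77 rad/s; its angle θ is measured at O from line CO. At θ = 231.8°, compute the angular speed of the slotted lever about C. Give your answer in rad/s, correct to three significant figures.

0.431

ω = 4.77 rad/s
Crank pin A relative to C: A = (d + r cosθ, r sinθ); lever angle φ = atan2(r sinθ, d + r cosθ).
Differentiating tanφ: φ̇ = rω(d cosθ + r)/(d² + r² + 2dr cosθ).
d² + r² + 2dr cosθ = |CA|² = 0.0596742 m²;  d cosθ + r = -0.034684 m.
|ω_lever| = |0.1556·4.77·-0.034684| / 0.0596742 = 0.43139 rad/s.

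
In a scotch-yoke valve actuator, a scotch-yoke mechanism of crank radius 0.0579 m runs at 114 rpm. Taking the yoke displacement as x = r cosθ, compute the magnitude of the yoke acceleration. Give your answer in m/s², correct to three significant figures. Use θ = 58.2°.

ω = 11.94 rad/s (from 114 rpm).
x = r cosθ ⇒ ẍ = −rω² cosθ (ω constant).
|a| = rω²|cosθ| = 0.0579·(11.94)²·|cos 58.2°| = 4.3483 m/s².

4.35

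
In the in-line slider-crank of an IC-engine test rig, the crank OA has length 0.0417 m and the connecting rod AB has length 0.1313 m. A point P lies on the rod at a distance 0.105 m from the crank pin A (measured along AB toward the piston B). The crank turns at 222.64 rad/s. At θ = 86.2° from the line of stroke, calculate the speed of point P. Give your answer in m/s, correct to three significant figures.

9.43

ω = 222.6 rad/s.  Crank-pin speed |V_A| = rω = 9.2841 m/s, perpendicular to OA.
Rod angle: sinφ = −(r/L) sinθ ⇒ φ = -18.475°; ω_rod = −rω cosθ/√(L²−r²sin²θ) = -4.9408 rad/s.
V_P = V_A + ω_rod × AP, with AP = 0.105 m along the rod.
Components: V_Px = −rω sinθ − a·ω_rod·sinφ = -9.4281 m/s;  V_Py = rω cosθ + a·ω_rod·cosφ = +0.12325 m/s.
|V_P| = √(V_Px² + V_Py²) = 9.4289 m/s.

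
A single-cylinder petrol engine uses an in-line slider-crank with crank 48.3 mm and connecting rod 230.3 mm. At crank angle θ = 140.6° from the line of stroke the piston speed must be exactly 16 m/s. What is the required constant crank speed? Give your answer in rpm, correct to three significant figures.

5960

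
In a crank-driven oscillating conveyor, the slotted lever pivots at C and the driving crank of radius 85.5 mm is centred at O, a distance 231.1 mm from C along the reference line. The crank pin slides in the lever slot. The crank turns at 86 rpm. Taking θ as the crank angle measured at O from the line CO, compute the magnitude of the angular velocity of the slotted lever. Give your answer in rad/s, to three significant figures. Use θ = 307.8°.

ω = 9.006 rad/s (from 86 rpm).
Crank pin A relative to C: A = (d + r cosθ, r sinθ); lever angle φ = atan2(r sinθ, d + r cosθ).
Differentiating tanφ: φ̇ = rω(d cosθ + r)/(d² + r² + 2dr cosθ).
d² + r² + 2dr cosθ = |CA|² = 0.0849384 m²;  d cosθ + r = +0.22714 m.
|ω_lever| = |0.0855·9.006·+0.22714| / 0.0849384 = 2.0592 rad/s.

2.06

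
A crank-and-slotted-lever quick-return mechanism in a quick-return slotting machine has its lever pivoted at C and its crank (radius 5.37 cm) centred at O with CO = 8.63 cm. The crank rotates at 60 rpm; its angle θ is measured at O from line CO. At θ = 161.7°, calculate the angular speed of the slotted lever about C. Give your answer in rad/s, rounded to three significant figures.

6.22

ω = 6.283 rad/s (from 60 rpm).
Crank pin A relative to C: A = (d + r cosθ, r sinθ); lever angle φ = atan2(r sinθ, d + r cosθ).
Differentiating tanφ: φ̇ = rω(d cosθ + r)/(d² + r² + 2dr cosθ).
d² + r² + 2dr cosθ = |CA|² = 0.00153152 m²;  d cosθ + r = -0.028235 m.
|ω_lever| = |0.0537·6.283·-0.028235| / 0.00153152 = 6.2205 rad/s.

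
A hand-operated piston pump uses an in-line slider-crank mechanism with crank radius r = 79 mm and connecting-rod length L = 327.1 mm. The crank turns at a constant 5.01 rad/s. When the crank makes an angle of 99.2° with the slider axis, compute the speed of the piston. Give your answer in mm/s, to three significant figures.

ω = 5.01 rad/s
For an in-line slider-crank, x = r cosθ + √(L² − r² sin²θ), so v = −rω sinθ·[1 + r cosθ/√(L² − r² sin²θ)].
With r = 0.079 m, L = 0.3271 m, θ = 99.2°: √(L² − r² sin²θ) = 0.31767 m.
v = −0.079·5.01·0.98714·[1 + 0.079·-0.15988/0.31767] = -0.37516 m/s.
|v| = 0.37516 m/s = 375.16 mm/s.

375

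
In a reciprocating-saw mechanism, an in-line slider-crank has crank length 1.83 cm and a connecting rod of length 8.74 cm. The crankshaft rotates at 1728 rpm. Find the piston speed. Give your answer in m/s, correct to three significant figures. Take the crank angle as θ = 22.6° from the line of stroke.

1.52

ω = 2π·1728/60 = 181 rad/s
For an in-line slider-crank, x = r cosθ + √(L² − r² sin²θ), so v = −rω sinθ·[1 + r cosθ/√(L² − r² sin²θ)].
With r = 0.0183 m, L = 0.0874 m, θ = 22.6°: √(L² − r² sin²θ) = 0.087117 m.
v = −0.0183·181·0.38430·[1 + 0.0183·0.92321/0.087117] = -1.5194 m/s.
|v| = 1.5194 m/s.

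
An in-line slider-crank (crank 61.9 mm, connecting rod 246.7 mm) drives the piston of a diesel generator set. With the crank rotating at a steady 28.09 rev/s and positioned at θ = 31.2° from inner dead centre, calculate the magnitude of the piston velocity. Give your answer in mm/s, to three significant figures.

6880

ω = 2π·28.1 = 176.5 rad/s
For an in-line slider-crank, x = r cosθ + √(L² − r² sin²θ), so v = −rω sinθ·[1 + r cosθ/√(L² − r² sin²θ)].
With r = 0.0619 m, L = 0.2467 m, θ = 31.2°: √(L² − r² sin²θ) = 0.24461 m.
v = −0.0619·176.5·0.51803·[1 + 0.0619·0.85536/0.24461] = -6.8845 m/s.
|v| = 6.8845 m/s = 6884.5 mm/s.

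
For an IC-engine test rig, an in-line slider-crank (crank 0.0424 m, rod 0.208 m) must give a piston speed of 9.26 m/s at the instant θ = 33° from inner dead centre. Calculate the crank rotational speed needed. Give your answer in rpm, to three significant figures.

For an in-line slider-crank, |v_piston| = rω|sinθ|·[1 + r cosθ/√(L² − r² sin²θ)].
With r = 0.0424 m, L = 0.208 m, θ = 33°: the bracketed kinematic factor |dx/dθ| = 0.027065 m.
ω = v/|dx/dθ| = 9.26/0.027065 = 342.14 rad/s.
N = 60ω/(2π) = 3267.2 rpm.

3270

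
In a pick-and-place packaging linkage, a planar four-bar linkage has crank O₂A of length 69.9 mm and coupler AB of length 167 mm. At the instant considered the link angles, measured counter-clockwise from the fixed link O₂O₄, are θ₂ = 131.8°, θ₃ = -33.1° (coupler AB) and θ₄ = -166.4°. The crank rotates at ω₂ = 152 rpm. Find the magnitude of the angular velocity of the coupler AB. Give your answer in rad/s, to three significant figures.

ω₂ = 15.92 rad/s (from 152 rpm).
Differentiating the loop-closure r₂e^{iθ₂}+r₃e^{iθ₃}=r₁+r₄e^{iθ₄} gives r₂ω₂e^{iθ₂}+r₃ω₃e^{iθ₃}=r₄ω₄e^{iθ₄}.
Eliminating the other unknown: ω₃ = r₂ω₂ sin(θ₄−θ₂) / [r₃ sin(θ₃−θ₄)].
Numerator sine = +0.88130; denominator sine = +0.72777.
Result = 0.0699·15.92·(+0.88130) / (0.167·(+0.72777)) = +8.0679 rad/s; magnitude 8.0679 rad/s.

8.07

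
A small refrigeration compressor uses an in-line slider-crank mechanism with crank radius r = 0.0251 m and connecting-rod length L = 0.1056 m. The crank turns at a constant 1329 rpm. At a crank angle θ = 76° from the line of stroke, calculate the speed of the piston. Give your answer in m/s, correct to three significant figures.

3.59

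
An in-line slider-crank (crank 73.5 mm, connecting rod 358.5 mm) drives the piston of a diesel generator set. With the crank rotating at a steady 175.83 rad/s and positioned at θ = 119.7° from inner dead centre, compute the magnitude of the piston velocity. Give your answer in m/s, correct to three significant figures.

ω = 175.8 rad/s
For an in-line slider-crank, x = r cosθ + √(L² − r² sin²θ), so v = −rω sinθ·[1 + r cosθ/√(L² − r² sin²θ)].
With r = 0.0735 m, L = 0.3585 m, θ = 119.7°: √(L² − r² sin²θ) = 0.35277 m.
v = −0.0735·175.8·0.86863·[1 + 0.0735·-0.49546/0.35277] = -10.067 m/s.
|v| = 10.067 m/s.

10.1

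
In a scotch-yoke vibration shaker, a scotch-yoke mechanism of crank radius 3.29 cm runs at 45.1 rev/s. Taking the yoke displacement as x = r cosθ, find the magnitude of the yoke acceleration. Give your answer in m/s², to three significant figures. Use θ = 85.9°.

ω = 283.4 rad/s (from 45.1 rev/s).
x = r cosθ ⇒ ẍ = −rω² cosθ (ω constant).
|a| = rω²|cosθ| = 0.0329·(283.4)²·|cos 85.9°| = 188.89 m/s².

189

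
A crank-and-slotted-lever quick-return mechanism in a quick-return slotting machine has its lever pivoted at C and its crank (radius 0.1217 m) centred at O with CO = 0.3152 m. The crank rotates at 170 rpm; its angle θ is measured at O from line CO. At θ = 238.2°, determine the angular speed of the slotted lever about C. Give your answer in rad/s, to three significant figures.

1.30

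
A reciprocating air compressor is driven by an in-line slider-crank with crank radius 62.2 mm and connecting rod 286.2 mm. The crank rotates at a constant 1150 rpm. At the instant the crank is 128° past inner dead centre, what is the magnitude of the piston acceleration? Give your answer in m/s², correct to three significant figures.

601

ω = 2π·1150/60 = 120.4 rad/s
x(θ) = r cosθ + √(L² − r² sin²θ); with ω constant, a = ω²·d²x/dθ².
d²x/dθ² = −r cosθ − r²(cos2θ)/√u − r⁴ sin²2θ/(4u^{3/2}),  u = L² − r² sin²θ = 0.079508 m².
Substituting r = 0.0622 m, L = 0.2862 m, θ = 128°: d²x/dθ² = +0.041456 m.
a = ω²·d²x/dθ² = (120.4)²·(+0.041456) = +601.23 m/s²;  |a| = 601.23 m/s².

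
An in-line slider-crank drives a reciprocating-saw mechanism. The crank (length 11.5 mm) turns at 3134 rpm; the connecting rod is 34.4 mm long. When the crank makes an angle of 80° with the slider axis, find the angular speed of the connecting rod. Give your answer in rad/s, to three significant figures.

ω = 328.2 rad/s (converted from 3134 rpm).
The rod makes angle φ with the slider axis where L sinφ = r sinθ; differentiating, L cosφ·φ̇ = r ω cosθ.
L cosφ = √(L² − r² sin²θ) = 0.032482 m.
|ω_rod| = r ω |cosθ| / √(L² − r² sin²θ) = 0.0115·328.2·0.17365/0.032482 = 20.177 rad/s.

20.2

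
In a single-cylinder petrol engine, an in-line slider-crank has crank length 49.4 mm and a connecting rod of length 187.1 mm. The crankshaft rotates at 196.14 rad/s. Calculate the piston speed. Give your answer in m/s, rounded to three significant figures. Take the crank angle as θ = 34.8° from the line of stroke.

6.74

ω = 196.1 rad/s
For an in-line slider-crank, x = r cosθ + √(L² − r² sin²θ), so v = −rω sinθ·[1 + r cosθ/√(L² − r² sin²θ)].
With r = 0.0494 m, L = 0.1871 m, θ = 34.8°: √(L² − r² sin²θ) = 0.18496 m.
v = −0.0494·196.1·0.57071·[1 + 0.0494·0.82115/0.18496] = -6.7426 m/s.
|v| = 6.7426 m/s.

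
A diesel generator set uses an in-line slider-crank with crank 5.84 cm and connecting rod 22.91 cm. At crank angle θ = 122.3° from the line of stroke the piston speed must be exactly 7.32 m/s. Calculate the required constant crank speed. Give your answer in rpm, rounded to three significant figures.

1650

For an in-line slider-crank, |v_piston| = rω|sinθ|·[1 + r cosθ/√(L² − r² sin²θ)].
With r = 0.0584 m, L = 0.2291 m, θ = 122.3°: the bracketed kinematic factor |dx/dθ| = 0.042478 m.
ω = v/|dx/dθ| = 7.32/0.042478 = 172.33 rad/s.
N = 60ω/(2π) = 1645.6 rpm.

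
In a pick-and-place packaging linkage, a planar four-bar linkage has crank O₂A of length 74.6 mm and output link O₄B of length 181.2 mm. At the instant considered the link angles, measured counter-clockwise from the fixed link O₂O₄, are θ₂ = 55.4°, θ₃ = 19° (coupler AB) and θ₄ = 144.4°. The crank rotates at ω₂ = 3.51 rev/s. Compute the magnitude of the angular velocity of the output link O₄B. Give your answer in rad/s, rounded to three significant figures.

6.61

ω₂ = 22.05 rad/s (from 3.51 rev/s).
Differentiating the loop-closure r₂e^{iθ₂}+r₃e^{iθ₃}=r₁+r₄e^{iθ₄} gives r₂ω₂e^{iθ₂}+r₃ω₃e^{iθ₃}=r₄ω₄e^{iθ₄}.
Eliminating the other unknown: ω₄ = r₂ω₂ sin(θ₂−θ₃) / [r₄ sin(θ₄−θ₃)].
Numerator sine = +0.59342; denominator sine = +0.81513.
Result = 0.0746·22.05·(+0.59342) / (0.1812·(+0.81513)) = +6.61 rad/s; magnitude 6.61 rad/s.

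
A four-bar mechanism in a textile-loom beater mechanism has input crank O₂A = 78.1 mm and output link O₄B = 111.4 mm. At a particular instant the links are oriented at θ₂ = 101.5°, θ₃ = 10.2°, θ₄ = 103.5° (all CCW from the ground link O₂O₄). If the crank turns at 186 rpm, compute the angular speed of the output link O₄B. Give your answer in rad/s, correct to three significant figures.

ω₂ = 19.48 rad/s (from 186 rpm).
Differentiating the loop-closure r₂e^{iθ₂}+r₃e^{iθ₃}=r₁+r₄e^{iθ₄} gives r₂ω₂e^{iθ₂}+r₃ω₃e^{iθ₃}=r₄ω₄e^{iθ₄}.
Eliminating the other unknown: ω₄ = r₂ω₂ sin(θ₂−θ₃) / [r₄ sin(θ₄−θ₃)].
Numerator sine = +0.99974; denominator sine = +0.99834.
Result = 0.0781·19.48·(+0.99974) / (0.1114·(+0.99834)) = +13.675 rad/s; magnitude 13.675 rad/s.

13.7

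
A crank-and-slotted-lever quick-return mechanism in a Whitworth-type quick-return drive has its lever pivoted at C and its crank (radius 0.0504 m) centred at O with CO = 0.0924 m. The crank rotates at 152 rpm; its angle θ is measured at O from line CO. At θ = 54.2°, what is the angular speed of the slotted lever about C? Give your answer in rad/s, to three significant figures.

5.07

ω = 15.92 rad/s (from 152 rpm).
Crank pin A relative to C: A = (d + r cosθ, r sinθ); lever angle φ = atan2(r sinθ, d + r cosθ).
Differentiating tanφ: φ̇ = rω(d cosθ + r)/(d² + r² + 2dr cosθ).
d² + r² + 2dr cosθ = |CA|² = 0.0165262 m²;  d cosθ + r = +0.10445 m.
|ω_lever| = |0.0504·15.92·+0.10445| / 0.0165262 = 5.0704 rad/s.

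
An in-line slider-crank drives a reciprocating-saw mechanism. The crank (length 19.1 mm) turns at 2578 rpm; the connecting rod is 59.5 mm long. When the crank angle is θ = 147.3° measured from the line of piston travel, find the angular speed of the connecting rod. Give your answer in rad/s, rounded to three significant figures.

ω = 270 rad/s (converted from 2578 rpm).
The rod makes angle φ with the slider axis where L sinφ = r sinθ; differentiating, L cosφ·φ̇ = r ω cosθ.
L cosφ = √(L² − r² sin²θ) = 0.058598 m.
|ω_rod| = r ω |cosθ| / √(L² − r² sin²θ) = 0.0191·270·0.84151/0.058598 = 74.049 rad/s.

74.0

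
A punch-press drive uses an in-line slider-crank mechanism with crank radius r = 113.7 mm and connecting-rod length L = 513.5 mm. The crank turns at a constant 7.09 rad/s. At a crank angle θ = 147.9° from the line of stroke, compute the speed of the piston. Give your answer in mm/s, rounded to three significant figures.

347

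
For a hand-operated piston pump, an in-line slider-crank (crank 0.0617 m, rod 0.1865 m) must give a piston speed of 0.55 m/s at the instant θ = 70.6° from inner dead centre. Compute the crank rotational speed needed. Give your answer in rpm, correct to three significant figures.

80.9

For an in-line slider-crank, |v_piston| = rω|sinθ|·[1 + r cosθ/√(L² − r² sin²θ)].
With r = 0.0617 m, L = 0.1865 m, θ = 70.6°: the bracketed kinematic factor |dx/dθ| = 0.064928 m.
ω = v/|dx/dθ| = 0.55/0.064928 = 8.4709 rad/s.
N = 60ω/(2π) = 80.891 rpm.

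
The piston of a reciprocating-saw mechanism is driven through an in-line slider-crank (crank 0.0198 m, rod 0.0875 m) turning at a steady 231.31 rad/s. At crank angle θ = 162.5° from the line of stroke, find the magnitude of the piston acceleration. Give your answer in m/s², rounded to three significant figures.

ω = 231.3 rad/s
x(θ) = r cosθ + √(L² − r² sin²θ); with ω constant, a = ω²·d²x/dθ².
d²x/dθ² = −r cosθ − r²(cos2θ)/√u − r⁴ sin²2θ/(4u^{3/2}),  u = L² − r² sin²θ = 0.0076208 m².
Substituting r = 0.0198 m, L = 0.0875 m, θ = 162.5°: d²x/dθ² = +0.015186 m.
a = ω²·d²x/dθ² = (231.3)²·(+0.015186) = +812.51 m/s²;  |a| = 812.51 m/s².

813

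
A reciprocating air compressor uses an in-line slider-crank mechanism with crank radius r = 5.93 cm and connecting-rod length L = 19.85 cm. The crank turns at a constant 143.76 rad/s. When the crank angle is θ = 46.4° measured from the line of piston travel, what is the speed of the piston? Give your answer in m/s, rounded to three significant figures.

7.48

ω = 143.8 rad/s
For an in-line slider-crank, x = r cosθ + √(L² − r² sin²θ), so v = −rω sinθ·[1 + r cosθ/√(L² − r² sin²θ)].
With r = 0.0593 m, L = 0.1985 m, θ = 46.4°: √(L² − r² sin²θ) = 0.1938 m.
v = −0.0593·143.8·0.72417·[1 + 0.0593·0.68962/0.1938] = -7.4762 m/s.
|v| = 7.4762 m/s.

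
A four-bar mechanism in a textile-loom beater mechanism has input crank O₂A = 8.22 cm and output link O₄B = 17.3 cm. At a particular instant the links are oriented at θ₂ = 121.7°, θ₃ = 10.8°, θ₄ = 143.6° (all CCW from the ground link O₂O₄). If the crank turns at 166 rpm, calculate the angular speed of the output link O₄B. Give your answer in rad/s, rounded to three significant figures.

10.5

ω₂ = 17.38 rad/s (from 166 rpm).
Differentiating the loop-closure r₂e^{iθ₂}+r₃e^{iθ₃}=r₁+r₄e^{iθ₄} gives r₂ω₂e^{iθ₂}+r₃ω₃e^{iθ₃}=r₄ω₄e^{iθ₄}.
Eliminating the other unknown: ω₄ = r₂ω₂ sin(θ₂−θ₃) / [r₄ sin(θ₄−θ₃)].
Numerator sine = +0.93420; denominator sine = +0.73373.
Result = 0.0822·17.38·(+0.93420) / (0.173·(+0.73373)) = +10.516 rad/s; magnitude 10.516 rad/s.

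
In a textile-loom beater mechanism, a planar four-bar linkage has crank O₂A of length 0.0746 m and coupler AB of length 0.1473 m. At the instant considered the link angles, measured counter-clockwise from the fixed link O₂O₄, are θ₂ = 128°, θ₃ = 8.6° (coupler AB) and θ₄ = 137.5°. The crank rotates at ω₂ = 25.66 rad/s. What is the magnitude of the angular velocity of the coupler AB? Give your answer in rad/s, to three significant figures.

2.76

ω₂ = 25.66 rad/s
Differentiating the loop-closure r₂e^{iθ₂}+r₃e^{iθ₃}=r₁+r₄e^{iθ₄} gives r₂ω₂e^{iθ₂}+r₃ω₃e^{iθ₃}=r₄ω₄e^{iθ₄}.
Eliminating the other unknown: ω₃ = r₂ω₂ sin(θ₄−θ₂) / [r₃ sin(θ₃−θ₄)].
Numerator sine = +0.16505; denominator sine = -0.77824.
Result = 0.0746·25.66·(+0.16505) / (0.1473·(-0.77824)) = -2.756 rad/s; magnitude 2.756 rad/s.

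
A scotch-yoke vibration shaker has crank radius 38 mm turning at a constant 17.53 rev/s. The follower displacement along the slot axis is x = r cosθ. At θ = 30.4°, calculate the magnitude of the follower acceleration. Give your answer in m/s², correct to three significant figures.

398

ω = 110.1 rad/s (from 17.53 rev/s).
x = r cosθ ⇒ ẍ = −rω² cosθ (ω constant).
|a| = rω²|cosθ| = 0.038·(110.1)²·|cos 30.4°| = 397.62 m/s².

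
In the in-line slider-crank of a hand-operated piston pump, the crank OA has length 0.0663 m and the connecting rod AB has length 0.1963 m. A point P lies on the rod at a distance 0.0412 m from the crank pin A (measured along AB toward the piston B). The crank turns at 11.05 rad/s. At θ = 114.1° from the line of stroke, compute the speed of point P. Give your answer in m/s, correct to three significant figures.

ω = 11.05 rad/s.  Crank-pin speed |V_A| = rω = 0.73262 m/s, perpendicular to OA.
Rod angle: sinφ = −(r/L) sinθ ⇒ φ = -17.957°; ω_rod = −rω cosθ/√(L²−r²sin²θ) = +1.602 rad/s.
V_P = V_A + ω_rod × AP, with AP = 0.0412 m along the rod.
Components: V_Px = −rω sinθ − a·ω_rod·sinφ = -0.64841 m/s;  V_Py = rω cosθ + a·ω_rod·cosφ = -0.23636 m/s.
|V_P| = √(V_Px² + V_Py²) = 0.69014 m/s.

0.690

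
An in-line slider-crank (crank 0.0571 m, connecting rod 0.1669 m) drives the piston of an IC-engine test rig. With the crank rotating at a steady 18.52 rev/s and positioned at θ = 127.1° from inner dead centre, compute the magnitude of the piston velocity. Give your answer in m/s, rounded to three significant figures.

4.16

ω = 2π·18.5 = 116.4 rad/s
For an in-line slider-crank, x = r cosθ + √(L² − r² sin²θ), so v = −rω sinθ·[1 + r cosθ/√(L² − r² sin²θ)].
With r = 0.0571 m, L = 0.1669 m, θ = 127.1°: √(L² − r² sin²θ) = 0.16057 m.
v = −0.0571·116.4·0.79758·[1 + 0.0571·-0.60321/0.16057] = -4.1627 m/s.
|v| = 4.1627 m/s.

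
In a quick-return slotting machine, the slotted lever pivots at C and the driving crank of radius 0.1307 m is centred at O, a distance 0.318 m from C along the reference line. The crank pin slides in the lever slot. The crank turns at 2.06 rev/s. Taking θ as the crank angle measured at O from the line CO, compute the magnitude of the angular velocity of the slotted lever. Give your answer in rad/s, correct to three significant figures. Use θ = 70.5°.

ω = 12.94 rad/s (from 2.06 rev/s).
Crank pin A relative to C: A = (d + r cosθ, r sinθ); lever angle φ = atan2(r sinθ, d + r cosθ).
Differentiating tanφ: φ̇ = rω(d cosθ + r)/(d² + r² + 2dr cosθ).
d² + r² + 2dr cosθ = |CA|² = 0.145954 m²;  d cosθ + r = +0.23685 m.
|ω_lever| = |0.1307·12.94·+0.23685| / 0.145954 = 2.7452 rad/s.

2.75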